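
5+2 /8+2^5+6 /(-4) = 143/4 = 35.75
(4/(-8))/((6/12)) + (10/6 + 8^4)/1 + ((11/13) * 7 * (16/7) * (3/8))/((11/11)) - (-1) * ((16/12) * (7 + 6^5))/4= 87049/13 = 6696.08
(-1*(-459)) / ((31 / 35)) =16065/31 = 518.23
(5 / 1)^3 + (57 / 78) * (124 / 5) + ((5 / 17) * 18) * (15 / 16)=1309083/8840 = 148.09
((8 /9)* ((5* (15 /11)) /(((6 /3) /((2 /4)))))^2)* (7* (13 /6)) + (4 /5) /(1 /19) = 394727/7260 = 54.37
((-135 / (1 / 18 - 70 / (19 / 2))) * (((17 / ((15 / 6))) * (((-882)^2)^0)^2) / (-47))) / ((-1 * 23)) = 313956/2703581 = 0.12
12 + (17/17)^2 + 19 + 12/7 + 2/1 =250/7 = 35.71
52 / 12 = 13/3 = 4.33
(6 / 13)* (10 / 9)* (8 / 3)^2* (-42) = -17920/117 = -153.16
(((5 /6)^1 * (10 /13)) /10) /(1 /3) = 5/26 = 0.19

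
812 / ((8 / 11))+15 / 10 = 1118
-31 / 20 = -1.55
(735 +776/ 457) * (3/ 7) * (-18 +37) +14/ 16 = 153544369/25592 = 5999.70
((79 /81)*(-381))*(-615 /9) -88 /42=14396167/567 = 25390.07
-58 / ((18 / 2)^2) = -58/81 = -0.72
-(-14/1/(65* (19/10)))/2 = 14/247 = 0.06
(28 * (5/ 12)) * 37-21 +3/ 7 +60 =9893/21 = 471.10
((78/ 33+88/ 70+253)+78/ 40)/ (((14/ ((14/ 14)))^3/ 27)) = 10751373/4225760 = 2.54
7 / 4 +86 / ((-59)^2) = 24711/13924 = 1.77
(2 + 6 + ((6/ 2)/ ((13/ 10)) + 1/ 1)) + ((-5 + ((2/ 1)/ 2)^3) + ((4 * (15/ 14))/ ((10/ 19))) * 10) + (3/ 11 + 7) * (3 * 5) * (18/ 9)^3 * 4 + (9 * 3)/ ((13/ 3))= 3589462/1001 = 3585.88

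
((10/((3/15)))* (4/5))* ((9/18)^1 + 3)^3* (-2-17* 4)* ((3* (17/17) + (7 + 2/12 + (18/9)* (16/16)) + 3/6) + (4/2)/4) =-4741975/3 = -1580658.33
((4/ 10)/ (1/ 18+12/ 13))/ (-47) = -468/53815 = -0.01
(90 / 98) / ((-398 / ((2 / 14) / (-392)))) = 45/53513488 = 0.00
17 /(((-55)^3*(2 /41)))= -697/332750 = 0.00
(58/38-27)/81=-484/1539 = -0.31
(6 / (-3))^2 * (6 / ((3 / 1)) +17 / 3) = 92/3 = 30.67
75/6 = 25/2 = 12.50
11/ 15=0.73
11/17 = 0.65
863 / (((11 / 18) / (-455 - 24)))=-7440786/11 = -676435.09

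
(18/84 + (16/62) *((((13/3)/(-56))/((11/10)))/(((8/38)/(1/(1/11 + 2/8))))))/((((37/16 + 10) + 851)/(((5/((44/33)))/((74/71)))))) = -53605/332713731 = 0.00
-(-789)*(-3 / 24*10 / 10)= -789/8 = -98.62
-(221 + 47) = -268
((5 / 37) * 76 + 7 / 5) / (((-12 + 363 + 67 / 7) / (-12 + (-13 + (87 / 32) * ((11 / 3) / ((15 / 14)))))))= -56930671/112065600 = -0.51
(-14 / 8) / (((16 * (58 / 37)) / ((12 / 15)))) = -259/4640 = -0.06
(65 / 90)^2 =169/324 = 0.52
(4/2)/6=1/3 = 0.33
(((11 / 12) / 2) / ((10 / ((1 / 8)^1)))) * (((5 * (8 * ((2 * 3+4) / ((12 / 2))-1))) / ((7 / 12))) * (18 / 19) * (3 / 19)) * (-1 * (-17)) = 1683/2527 = 0.67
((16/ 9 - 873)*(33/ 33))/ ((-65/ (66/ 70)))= 12.64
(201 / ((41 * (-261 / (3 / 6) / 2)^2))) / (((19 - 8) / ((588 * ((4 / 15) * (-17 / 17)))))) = -52528/51204285 = 0.00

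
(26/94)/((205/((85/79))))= 221/152233 = 0.00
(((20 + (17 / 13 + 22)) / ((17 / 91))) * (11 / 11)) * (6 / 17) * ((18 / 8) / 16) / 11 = 106407/101728 = 1.05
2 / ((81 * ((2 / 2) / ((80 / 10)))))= 16/81 = 0.20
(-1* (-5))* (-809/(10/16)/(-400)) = 809/50 = 16.18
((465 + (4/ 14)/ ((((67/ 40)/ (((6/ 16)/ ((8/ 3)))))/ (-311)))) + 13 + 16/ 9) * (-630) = -39873065/134 = -297560.19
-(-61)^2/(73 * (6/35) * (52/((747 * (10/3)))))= -54047525/3796 = -14238.02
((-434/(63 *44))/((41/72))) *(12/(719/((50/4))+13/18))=-669600/11820259 = -0.06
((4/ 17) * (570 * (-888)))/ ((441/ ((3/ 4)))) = -168720/833 = -202.55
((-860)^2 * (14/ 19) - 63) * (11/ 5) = 113885233/95 = 1198791.93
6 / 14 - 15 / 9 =-26/21 = -1.24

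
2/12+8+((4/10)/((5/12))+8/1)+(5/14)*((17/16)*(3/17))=288853/16800 = 17.19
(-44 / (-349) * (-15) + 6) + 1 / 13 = 4.19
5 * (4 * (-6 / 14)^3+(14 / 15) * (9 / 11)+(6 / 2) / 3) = 27331/3773 = 7.24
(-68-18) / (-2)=43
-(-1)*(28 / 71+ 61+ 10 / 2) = 4714/71 = 66.39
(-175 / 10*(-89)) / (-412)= -3115/824 = -3.78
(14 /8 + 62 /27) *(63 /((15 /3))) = 3059/60 = 50.98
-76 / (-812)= 19/203 = 0.09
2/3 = 0.67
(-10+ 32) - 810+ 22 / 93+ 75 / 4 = -286073/372 = -769.01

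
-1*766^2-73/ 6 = -3520609/6 = -586768.17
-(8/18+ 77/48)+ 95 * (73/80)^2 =887659/11520 = 77.05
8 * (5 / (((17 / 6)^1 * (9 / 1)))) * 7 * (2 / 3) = 1120/153 = 7.32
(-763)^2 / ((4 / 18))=5239521/2 = 2619760.50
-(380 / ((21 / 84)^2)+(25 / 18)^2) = -1970545/324 = -6081.93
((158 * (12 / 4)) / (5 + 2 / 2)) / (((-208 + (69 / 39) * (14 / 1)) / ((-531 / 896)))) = 181779/711424 = 0.26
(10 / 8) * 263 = 1315/4 = 328.75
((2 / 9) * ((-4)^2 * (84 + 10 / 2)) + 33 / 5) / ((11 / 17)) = 247129/495 = 499.25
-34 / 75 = -0.45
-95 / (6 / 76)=-1203.33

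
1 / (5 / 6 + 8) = 6/53 = 0.11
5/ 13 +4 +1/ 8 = 469/104 = 4.51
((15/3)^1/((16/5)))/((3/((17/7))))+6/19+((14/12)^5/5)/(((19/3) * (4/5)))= 2297305/1378944 = 1.67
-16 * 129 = -2064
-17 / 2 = -8.50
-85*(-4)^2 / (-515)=272/103 = 2.64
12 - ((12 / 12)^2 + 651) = -640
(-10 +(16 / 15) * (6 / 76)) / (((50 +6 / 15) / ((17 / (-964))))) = 2669/769272 = 0.00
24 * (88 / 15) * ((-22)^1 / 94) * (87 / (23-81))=11616/235 = 49.43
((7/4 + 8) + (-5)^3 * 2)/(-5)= 961/20 = 48.05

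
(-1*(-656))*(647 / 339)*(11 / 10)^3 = 70614874/42375 = 1666.43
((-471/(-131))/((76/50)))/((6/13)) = 51025/9956 = 5.13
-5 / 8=-0.62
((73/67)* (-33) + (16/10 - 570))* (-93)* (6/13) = 25940.79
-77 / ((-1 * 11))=7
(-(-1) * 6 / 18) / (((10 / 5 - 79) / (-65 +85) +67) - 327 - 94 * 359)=-20/2040591 = 0.00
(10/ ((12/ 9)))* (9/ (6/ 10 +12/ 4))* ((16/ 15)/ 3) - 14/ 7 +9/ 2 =9.17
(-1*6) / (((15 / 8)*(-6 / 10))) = 5.33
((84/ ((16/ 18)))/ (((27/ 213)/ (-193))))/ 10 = -287763/20 = -14388.15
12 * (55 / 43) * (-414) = -273240/43 = -6354.42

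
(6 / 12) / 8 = 1/16 = 0.06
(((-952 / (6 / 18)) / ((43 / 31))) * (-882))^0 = 1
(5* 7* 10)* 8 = 2800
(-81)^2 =6561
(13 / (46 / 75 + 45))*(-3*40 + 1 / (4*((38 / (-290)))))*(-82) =370368375/129998 = 2849.03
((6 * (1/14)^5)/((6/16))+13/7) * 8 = 249708/16807 = 14.86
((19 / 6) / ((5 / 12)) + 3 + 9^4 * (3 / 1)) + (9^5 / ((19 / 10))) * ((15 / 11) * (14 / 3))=227251312/1045 = 217465.37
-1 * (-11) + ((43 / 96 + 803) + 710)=146347/96 = 1524.45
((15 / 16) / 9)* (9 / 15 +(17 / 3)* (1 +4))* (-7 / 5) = -1519/360 = -4.22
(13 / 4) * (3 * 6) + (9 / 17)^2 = 33975/578 = 58.78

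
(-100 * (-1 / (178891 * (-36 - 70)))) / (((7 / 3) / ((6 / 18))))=-50/66368561 = 0.00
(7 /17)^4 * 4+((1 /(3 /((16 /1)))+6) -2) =2367400/250563 = 9.45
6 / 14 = 0.43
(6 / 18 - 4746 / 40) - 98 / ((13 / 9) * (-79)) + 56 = -3787033/61620 = -61.46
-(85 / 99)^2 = -7225/9801 = -0.74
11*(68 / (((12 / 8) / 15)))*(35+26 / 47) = 12499080/47 = 265937.87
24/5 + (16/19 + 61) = 6331/95 = 66.64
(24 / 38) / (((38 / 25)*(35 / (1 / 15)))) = 2/2527 = 0.00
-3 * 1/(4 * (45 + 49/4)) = -3/229 = -0.01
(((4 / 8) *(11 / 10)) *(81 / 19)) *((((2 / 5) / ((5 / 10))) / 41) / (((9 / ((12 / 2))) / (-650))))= -15444/779 = -19.83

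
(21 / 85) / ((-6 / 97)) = -679/170 = -3.99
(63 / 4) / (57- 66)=-7/4 = -1.75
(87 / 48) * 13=377/16 = 23.56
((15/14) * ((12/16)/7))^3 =91125/60236288 = 0.00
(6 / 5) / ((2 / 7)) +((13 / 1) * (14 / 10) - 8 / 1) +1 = 77/5 = 15.40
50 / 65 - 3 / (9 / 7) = -61/39 = -1.56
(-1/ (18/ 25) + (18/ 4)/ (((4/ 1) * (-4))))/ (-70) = 481/20160 = 0.02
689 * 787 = 542243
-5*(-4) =20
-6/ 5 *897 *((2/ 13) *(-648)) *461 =247346784/5 = 49469356.80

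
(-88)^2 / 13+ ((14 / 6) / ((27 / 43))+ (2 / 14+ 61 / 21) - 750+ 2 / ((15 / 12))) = -5378767/36855 = -145.94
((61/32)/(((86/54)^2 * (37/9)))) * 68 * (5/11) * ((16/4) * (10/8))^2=850469625/6020344 = 141.27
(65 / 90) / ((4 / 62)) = 403/36 = 11.19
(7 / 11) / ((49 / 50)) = 50/77 = 0.65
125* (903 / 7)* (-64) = -1032000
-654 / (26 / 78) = -1962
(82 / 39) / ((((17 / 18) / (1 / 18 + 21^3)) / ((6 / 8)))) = 525743/34 = 15463.03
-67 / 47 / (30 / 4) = -134/705 = -0.19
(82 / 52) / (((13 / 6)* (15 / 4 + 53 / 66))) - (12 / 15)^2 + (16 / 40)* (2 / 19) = -21133496/48245275 = -0.44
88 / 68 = 22/17 = 1.29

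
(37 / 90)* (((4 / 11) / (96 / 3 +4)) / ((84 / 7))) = 37/106920 = 0.00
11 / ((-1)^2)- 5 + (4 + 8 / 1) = 18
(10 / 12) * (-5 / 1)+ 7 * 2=59/6 = 9.83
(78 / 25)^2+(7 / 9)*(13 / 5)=66131/5625 = 11.76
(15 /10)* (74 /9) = 37/3 = 12.33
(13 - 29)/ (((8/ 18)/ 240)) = -8640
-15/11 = -1.36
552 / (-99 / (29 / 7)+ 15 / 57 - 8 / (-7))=-1064532/43373 = -24.54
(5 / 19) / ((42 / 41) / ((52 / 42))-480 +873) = 533/797658 = 0.00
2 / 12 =1/6 = 0.17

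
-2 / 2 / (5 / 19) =-19/5 = -3.80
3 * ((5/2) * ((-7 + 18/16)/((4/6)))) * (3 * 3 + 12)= -1387.97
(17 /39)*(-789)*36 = -160956/13 = -12381.23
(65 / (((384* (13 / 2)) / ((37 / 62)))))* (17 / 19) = 3145/226176 = 0.01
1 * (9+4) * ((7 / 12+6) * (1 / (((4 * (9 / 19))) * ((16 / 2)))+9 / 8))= 352261/3456 = 101.93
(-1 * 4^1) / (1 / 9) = -36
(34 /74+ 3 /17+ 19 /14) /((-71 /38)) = -333469/312613 = -1.07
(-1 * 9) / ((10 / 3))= -27/10 = -2.70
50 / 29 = 1.72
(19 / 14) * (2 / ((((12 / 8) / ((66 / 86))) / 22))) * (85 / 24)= 195415/1806 = 108.20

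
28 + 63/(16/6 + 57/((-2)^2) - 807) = 27.92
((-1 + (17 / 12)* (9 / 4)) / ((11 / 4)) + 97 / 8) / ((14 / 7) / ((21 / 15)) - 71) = -7959/42856 = -0.19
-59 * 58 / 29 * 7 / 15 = -826/15 = -55.07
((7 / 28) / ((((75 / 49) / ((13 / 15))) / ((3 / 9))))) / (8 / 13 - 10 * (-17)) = 8281/29943000 = 0.00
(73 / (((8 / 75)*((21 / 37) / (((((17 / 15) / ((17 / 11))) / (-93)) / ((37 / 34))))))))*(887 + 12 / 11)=-60616645/7812 = -7759.43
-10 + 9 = -1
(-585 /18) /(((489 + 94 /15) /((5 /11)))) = -4875/163438 = -0.03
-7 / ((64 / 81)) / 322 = -81/2944 = -0.03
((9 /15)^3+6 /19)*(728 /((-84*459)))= -10946/1090125 = -0.01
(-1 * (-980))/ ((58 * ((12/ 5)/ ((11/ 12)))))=13475/2088 = 6.45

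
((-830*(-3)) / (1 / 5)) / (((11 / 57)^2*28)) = 20225025/1694 = 11939.21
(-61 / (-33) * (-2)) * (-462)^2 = -789096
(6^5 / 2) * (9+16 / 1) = 97200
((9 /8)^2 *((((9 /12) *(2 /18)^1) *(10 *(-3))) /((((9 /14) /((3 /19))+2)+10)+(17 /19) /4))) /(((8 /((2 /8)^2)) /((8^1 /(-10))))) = 10773/8877056 = 0.00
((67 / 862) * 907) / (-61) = -60769/52582 = -1.16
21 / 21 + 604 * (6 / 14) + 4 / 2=1833/7 = 261.86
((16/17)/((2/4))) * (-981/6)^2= 855432/17 = 50319.53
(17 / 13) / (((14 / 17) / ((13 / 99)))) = 0.21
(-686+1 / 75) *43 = -2212307/75 = -29497.43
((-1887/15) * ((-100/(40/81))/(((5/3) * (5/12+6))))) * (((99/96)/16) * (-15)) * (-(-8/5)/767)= -4.80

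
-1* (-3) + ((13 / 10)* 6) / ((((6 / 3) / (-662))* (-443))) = 19554/2215 = 8.83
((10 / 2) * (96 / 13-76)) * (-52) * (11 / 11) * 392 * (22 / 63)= 21978880/9 = 2442097.78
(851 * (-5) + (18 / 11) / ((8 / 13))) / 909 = -187103/39996 = -4.68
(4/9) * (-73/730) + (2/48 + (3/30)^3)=-2/1125 = 0.00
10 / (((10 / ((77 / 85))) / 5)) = 77/17 = 4.53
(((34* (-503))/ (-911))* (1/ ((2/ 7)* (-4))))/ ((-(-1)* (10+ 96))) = -59857/386264 = -0.15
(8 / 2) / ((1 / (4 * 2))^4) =16384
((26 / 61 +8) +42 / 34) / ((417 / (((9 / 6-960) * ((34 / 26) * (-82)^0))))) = -6402141/220454 = -29.04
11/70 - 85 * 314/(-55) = 373781/770 = 485.43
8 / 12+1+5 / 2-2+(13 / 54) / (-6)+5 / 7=6443/2268 = 2.84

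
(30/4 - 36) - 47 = -151/2 = -75.50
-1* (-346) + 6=352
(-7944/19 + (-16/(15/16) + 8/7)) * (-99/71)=28574304/47215 = 605.20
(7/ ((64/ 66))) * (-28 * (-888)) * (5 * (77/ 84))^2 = 60327575/16 = 3770473.44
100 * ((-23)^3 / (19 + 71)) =-121670/9 = -13518.89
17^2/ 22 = 289/22 = 13.14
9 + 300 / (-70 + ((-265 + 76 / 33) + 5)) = 43713/5407 = 8.08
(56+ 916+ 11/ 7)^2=46444225/49 = 947841.33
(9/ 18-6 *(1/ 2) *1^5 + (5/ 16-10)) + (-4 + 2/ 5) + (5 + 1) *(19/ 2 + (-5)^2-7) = 11937/80 = 149.21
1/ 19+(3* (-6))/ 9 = -37/19 = -1.95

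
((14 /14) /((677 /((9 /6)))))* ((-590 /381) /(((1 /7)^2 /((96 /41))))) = -1387680/3525139 = -0.39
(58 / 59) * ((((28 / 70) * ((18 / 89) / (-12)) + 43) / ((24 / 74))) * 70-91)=9032.64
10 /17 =0.59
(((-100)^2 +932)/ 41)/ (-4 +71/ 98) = -357112/4387 = -81.40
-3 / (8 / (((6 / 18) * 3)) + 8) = -3/16 = -0.19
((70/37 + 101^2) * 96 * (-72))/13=-200717568/37 = -5424799.14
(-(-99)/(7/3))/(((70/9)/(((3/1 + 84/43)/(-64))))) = -569349/1348480 = -0.42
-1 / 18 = -0.06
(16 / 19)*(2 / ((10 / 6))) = 96/95 = 1.01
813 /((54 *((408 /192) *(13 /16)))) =17344/1989 = 8.72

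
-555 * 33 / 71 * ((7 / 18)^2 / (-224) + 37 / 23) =-780330925/1881216 = -414.80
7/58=0.12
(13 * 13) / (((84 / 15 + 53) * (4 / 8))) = 1690/293 = 5.77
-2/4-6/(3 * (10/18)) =-41/10 = -4.10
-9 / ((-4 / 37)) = 333/4 = 83.25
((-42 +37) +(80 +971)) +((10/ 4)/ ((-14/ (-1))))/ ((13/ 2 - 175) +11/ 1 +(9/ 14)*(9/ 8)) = 18366694/17559 = 1046.00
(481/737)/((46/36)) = 8658/16951 = 0.51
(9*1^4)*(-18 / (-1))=162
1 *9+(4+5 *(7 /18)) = 14.94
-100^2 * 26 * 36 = -9360000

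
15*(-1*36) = -540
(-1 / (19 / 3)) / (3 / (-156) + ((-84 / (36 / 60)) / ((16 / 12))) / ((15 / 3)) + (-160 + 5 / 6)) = 468/534071 = 0.00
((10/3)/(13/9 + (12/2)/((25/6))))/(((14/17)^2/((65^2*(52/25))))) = 476199750/31801 = 14974.36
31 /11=2.82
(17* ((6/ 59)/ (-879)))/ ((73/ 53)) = -1802/1261951 = 0.00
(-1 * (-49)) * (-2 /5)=-98/5 = -19.60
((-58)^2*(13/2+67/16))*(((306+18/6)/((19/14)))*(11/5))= 18008921.70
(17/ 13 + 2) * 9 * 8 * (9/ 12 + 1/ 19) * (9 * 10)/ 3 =1416420/247 = 5734.49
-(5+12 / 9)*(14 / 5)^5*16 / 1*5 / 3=-163498496/5625 = -29066.40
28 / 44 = 0.64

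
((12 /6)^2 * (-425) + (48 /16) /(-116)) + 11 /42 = -4140625/2436 = -1699.76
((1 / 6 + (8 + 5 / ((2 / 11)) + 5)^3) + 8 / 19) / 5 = 6058481/456 = 13286.14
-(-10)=10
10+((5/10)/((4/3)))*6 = 49/4 = 12.25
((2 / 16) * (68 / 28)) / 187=1/616 = 0.00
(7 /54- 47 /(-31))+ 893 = 1497637/1674 = 894.65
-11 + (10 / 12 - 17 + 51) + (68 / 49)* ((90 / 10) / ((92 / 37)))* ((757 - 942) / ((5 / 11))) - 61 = -14075483/6762 = -2081.56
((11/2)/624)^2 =121/1557504 = 0.00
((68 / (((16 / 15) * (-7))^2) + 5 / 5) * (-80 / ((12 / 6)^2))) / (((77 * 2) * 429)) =-34805/51795744 = 0.00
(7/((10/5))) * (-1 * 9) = -63/2 = -31.50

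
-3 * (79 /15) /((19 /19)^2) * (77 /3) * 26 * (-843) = 44442398/5 = 8888479.60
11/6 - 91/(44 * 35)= 1.77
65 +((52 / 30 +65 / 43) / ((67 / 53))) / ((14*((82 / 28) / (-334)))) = 78117689/1771815 = 44.09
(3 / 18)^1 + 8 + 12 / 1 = 20.17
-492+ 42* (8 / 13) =-6060/13 = -466.15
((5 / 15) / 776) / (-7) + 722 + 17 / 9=35389477/48888 = 723.89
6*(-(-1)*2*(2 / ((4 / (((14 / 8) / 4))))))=2.62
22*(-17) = -374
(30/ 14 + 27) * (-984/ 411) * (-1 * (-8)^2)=4282368/959 = 4465.45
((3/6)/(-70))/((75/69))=-23/3500 = -0.01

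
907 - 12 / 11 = 9965/11 = 905.91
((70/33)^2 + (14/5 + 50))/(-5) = -311996/27225 = -11.46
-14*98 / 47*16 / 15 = -21952/705 = -31.14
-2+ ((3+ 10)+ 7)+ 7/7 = 19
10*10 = 100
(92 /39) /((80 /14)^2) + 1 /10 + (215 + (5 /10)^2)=3360587/15600 = 215.42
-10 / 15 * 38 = -76/3 = -25.33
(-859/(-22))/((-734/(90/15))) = -2577/8074 = -0.32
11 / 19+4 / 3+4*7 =1705/57 = 29.91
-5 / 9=-0.56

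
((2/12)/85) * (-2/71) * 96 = -32/6035 = -0.01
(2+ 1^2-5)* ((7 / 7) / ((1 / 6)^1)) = -12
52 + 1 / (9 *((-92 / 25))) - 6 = 38063/828 = 45.97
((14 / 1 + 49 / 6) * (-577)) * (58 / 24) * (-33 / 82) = 24480379/1968 = 12439.22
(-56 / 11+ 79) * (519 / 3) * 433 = 60901017/11 = 5536456.09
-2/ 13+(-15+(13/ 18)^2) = -61631/4212 = -14.63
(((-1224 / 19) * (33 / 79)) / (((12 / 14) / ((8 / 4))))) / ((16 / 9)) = -106029/3002 = -35.32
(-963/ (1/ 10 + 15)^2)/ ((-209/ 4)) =385200/4765409 = 0.08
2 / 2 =1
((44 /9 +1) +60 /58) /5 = 1807/1305 = 1.38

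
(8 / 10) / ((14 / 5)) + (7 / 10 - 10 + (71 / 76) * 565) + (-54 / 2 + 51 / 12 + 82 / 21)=997439/1995 = 499.97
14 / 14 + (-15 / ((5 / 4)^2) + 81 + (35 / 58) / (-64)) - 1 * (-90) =3013969/18560 = 162.39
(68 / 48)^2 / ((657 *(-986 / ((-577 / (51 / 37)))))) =21349/16461792 = 0.00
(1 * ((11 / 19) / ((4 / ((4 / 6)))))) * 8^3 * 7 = 19712/57 = 345.82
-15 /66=-5/22 = -0.23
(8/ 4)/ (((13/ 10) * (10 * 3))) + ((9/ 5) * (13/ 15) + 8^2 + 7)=70796/975 = 72.61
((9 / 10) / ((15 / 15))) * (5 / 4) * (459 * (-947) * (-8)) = 3912057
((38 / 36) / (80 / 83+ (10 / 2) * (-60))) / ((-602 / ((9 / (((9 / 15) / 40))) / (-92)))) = -7885/206194632 = 0.00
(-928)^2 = 861184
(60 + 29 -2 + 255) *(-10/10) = -342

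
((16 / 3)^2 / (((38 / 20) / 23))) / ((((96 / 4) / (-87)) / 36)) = -853760/19 = -44934.74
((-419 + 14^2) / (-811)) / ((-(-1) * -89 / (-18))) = 4014/72179 = 0.06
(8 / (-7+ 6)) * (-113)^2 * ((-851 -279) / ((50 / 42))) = 96962678.40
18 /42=3/7 = 0.43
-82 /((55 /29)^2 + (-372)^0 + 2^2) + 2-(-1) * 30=22.46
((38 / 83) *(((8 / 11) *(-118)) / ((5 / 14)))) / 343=-71744/223685 = -0.32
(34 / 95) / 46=17/2185 = 0.01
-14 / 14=-1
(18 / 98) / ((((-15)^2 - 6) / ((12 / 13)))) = 36/46501 = 0.00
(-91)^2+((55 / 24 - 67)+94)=199447/24 = 8310.29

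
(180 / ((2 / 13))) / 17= 1170/17 = 68.82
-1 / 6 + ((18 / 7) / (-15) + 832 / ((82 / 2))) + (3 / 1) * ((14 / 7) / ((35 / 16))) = 39085/1722 = 22.70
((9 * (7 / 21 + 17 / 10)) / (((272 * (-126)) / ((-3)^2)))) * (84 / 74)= -0.01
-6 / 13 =-0.46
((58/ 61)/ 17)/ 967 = 58/1002779 = 0.00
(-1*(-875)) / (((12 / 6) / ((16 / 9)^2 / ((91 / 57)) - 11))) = -2770375/702 = -3946.40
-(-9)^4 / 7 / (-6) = 2187/14 = 156.21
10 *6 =60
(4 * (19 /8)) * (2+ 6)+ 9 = 85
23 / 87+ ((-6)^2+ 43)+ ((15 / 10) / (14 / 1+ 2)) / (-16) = 79.26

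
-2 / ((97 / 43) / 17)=-1462/97 = -15.07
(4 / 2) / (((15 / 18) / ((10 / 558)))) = 4/93 = 0.04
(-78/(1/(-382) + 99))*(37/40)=-21201/29090 = -0.73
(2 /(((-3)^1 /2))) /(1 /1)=-4/3 = -1.33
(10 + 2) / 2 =6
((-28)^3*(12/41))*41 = -263424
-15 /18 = -5/6 = -0.83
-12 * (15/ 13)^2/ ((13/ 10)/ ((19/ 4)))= -128250/2197 = -58.38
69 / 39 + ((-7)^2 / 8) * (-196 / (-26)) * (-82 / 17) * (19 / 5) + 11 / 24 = -22385473/26520 = -844.10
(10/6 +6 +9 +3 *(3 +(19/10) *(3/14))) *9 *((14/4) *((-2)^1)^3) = -33879/5 = -6775.80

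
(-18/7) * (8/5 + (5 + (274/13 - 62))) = 40158/455 = 88.26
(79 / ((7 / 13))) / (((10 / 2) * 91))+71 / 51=21424/12495 = 1.71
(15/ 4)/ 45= 1/12 = 0.08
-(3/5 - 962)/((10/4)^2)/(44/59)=25783/125 = 206.26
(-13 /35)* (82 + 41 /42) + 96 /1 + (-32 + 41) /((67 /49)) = 1413575/19698 = 71.76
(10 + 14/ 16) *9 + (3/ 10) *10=807/8 = 100.88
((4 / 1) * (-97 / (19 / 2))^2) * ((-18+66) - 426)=-56905632/361 = -157633.33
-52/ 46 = -26/23 = -1.13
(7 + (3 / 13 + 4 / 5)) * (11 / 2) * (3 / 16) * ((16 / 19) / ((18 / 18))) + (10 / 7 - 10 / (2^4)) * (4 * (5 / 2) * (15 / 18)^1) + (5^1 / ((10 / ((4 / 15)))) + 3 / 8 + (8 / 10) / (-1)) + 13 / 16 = 5888843/414960 = 14.19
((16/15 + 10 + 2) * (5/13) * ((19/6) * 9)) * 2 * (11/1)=40964/13 = 3151.08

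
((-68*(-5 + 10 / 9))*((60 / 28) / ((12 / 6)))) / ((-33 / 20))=-17000/99 = -171.72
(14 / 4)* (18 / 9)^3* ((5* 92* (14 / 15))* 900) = 10819200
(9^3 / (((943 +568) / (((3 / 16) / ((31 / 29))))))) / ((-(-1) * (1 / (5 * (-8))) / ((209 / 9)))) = -7364115/93682 = -78.61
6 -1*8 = -2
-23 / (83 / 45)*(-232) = 2893.01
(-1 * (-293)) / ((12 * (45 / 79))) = 42.86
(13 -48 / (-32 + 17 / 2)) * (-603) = -426321/47 = -9070.66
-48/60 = -4/5 = -0.80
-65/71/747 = -65/53037 = 0.00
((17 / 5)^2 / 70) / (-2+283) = 289/491750 = 0.00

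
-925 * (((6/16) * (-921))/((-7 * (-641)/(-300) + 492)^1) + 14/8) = -543290425/572452 = -949.06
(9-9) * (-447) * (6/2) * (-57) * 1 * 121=0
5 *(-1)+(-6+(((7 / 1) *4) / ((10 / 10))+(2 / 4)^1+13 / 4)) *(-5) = -535/4 = -133.75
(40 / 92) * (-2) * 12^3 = -34560/23 = -1502.61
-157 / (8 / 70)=-5495/4 = -1373.75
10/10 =1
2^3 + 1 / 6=49/6 = 8.17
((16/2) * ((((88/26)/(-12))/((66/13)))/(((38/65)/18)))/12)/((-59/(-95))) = -325/177 = -1.84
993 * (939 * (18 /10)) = 8391843/5 = 1678368.60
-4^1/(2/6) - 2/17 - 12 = -410/17 = -24.12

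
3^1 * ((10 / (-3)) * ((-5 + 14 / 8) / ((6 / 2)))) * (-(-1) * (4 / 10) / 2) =13/6 = 2.17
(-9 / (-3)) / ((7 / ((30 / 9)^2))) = 100/21 = 4.76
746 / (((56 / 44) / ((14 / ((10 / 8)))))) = 32824/5 = 6564.80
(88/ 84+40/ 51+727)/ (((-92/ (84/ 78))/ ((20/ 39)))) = -867310/198237 = -4.38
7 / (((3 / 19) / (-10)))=-1330/3 = -443.33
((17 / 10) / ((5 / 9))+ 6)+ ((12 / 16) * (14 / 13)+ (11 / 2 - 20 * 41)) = -523011/650 = -804.63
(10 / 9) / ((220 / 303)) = 1.53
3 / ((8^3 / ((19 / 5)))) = 0.02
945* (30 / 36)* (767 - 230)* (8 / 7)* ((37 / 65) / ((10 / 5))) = 1788210/13 = 137554.62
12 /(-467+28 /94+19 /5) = -1410/54391 = -0.03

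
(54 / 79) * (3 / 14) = 0.15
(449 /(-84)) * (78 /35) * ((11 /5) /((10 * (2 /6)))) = -192621/24500 = -7.86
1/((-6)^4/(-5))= -5/1296 = 0.00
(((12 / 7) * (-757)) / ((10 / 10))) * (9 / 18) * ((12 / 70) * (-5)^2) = -136260/49 = -2780.82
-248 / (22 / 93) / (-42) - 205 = -13863/77 = -180.04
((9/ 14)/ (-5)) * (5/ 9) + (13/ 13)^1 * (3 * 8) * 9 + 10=3163/14 = 225.93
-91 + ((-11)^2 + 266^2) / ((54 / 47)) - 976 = 3273601/54 = 60622.24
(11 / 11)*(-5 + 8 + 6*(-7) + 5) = -34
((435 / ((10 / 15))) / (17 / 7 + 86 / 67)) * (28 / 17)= 8568630/29597 = 289.51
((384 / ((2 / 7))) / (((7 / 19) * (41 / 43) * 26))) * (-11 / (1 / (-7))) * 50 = 301963200/533 = 566535.08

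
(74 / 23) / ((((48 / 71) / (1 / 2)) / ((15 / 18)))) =13135/6624 = 1.98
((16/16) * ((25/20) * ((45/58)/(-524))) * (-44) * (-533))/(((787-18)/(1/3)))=-439725/23371448 = -0.02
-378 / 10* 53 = -10017/5 = -2003.40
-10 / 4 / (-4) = 5/8 = 0.62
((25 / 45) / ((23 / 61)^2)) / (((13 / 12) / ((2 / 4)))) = 37210/20631 = 1.80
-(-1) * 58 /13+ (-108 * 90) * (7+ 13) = -2527142/13 = -194395.54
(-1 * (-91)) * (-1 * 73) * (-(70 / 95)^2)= 1302028/361 = 3606.73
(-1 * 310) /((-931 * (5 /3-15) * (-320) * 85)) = 93/101292800 = 0.00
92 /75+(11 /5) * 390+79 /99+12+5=2170636/2475 = 877.02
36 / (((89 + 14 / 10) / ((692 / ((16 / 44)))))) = 85635/113 = 757.83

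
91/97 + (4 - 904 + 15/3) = -86724/97 = -894.06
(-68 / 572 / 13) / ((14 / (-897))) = 0.59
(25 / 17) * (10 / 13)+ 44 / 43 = 20474/9503 = 2.15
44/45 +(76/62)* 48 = 59.82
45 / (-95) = -9/19 = -0.47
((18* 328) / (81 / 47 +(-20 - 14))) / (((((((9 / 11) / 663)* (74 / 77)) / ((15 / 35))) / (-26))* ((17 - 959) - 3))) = -261420016/143745 = -1818.64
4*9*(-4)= -144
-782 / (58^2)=-391/1682 = -0.23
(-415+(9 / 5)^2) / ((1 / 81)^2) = -67538934/25 = -2701557.36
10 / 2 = 5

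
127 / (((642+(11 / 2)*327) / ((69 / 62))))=2921/50437 = 0.06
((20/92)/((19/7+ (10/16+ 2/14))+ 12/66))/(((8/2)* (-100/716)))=-27566/259555 = -0.11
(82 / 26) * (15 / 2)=615/26 = 23.65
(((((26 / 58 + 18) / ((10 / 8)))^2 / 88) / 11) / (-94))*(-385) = 400715/434797 = 0.92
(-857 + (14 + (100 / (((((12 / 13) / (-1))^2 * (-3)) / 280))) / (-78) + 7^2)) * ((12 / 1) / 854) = -105878/11529 = -9.18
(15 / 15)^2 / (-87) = -1/87 = -0.01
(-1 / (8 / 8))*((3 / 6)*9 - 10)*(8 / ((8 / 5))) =55/2 = 27.50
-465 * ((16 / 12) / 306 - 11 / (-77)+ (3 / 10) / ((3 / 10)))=-571330/1071 = -533.45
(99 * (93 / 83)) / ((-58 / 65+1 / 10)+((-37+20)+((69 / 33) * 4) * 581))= 13166010/574635311 = 0.02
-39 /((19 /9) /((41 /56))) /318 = -4797/112784 = -0.04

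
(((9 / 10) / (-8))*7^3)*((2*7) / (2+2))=-21609/160 = -135.06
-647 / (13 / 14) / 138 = -4529/897 = -5.05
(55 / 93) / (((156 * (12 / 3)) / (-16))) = -55/3627 = -0.02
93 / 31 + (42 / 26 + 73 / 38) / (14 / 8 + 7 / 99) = 880167/178087 = 4.94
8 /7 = 1.14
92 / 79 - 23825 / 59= -1876747/4661 = -402.65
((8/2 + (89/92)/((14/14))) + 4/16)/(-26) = -60/299 = -0.20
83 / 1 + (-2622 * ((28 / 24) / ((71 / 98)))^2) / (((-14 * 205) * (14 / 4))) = 259416319/3100215 = 83.68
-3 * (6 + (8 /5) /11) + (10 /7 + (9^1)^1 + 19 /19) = -2698/385 = -7.01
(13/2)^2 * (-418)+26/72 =-635765/36 = -17660.14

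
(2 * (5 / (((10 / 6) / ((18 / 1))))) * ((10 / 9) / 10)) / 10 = 1.20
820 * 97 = 79540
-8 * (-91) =728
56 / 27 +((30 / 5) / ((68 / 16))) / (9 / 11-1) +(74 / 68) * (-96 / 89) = -280420/40851 = -6.86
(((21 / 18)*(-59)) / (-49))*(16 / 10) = 236/105 = 2.25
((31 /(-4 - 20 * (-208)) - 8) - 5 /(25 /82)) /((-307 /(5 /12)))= 168959/5103568 = 0.03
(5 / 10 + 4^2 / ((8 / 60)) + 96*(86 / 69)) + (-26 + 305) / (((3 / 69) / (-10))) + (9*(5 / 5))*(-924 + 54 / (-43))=-142924643/1978 = -72257.15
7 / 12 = 0.58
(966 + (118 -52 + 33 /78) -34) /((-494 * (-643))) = 25959/8258692 = 0.00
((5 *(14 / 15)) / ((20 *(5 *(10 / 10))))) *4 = 0.19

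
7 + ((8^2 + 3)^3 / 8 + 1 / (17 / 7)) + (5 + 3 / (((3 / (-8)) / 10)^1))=5103779/136 = 37527.79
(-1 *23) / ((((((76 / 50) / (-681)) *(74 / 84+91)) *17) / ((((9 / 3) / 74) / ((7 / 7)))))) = 108675/406334 = 0.27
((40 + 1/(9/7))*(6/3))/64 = 367/288 = 1.27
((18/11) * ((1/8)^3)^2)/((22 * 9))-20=-634388479/31719424 = -20.00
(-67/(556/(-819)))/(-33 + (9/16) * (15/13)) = -951132/311777 = -3.05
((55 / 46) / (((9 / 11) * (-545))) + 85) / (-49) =-3835589/2211174 = -1.73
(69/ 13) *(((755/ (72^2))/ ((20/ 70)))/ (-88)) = -0.03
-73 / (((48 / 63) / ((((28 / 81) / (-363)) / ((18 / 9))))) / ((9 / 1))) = 3577/8712 = 0.41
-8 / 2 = -4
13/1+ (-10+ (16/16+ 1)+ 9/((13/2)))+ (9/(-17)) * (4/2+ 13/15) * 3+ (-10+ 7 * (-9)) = -78641/1105 = -71.17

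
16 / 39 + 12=12.41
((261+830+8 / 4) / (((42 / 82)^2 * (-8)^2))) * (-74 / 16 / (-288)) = 67981321/65028096 = 1.05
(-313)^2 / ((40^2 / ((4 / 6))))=97969/2400 = 40.82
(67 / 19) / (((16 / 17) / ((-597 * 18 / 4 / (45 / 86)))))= -29239269/1520 = -19236.36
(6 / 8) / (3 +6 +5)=3/56 = 0.05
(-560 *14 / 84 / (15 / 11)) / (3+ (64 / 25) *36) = -15400/21411 = -0.72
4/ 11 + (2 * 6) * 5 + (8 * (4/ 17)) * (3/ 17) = 192952/3179 = 60.70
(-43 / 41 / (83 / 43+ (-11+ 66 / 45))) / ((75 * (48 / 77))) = 142373/48255360 = 0.00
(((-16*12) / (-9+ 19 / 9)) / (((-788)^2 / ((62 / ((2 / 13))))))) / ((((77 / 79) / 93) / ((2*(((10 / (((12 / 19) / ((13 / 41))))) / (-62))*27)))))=-924623505/122520013 = -7.55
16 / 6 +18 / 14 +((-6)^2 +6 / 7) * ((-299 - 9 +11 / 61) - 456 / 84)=-103492477/8967 = -11541.48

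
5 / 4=1.25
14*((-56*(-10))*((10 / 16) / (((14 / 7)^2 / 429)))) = 525525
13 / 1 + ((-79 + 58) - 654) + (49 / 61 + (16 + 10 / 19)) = -747173/1159 = -644.67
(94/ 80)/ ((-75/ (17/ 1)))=-799/3000 = -0.27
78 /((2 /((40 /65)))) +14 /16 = 24.88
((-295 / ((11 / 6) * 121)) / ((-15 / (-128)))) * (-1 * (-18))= -204.26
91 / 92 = 0.99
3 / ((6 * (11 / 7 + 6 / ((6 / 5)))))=7/92 = 0.08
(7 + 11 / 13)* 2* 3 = 612/13 = 47.08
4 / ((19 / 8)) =32/19 = 1.68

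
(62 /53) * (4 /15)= 248/795 = 0.31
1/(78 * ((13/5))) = 5/1014 = 0.00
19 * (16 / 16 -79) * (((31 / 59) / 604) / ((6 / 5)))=-1.07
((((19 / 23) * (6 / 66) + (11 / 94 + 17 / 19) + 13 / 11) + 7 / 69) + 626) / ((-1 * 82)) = -851802203/111157068 = -7.66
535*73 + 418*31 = 52013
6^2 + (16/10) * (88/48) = 584/15 = 38.93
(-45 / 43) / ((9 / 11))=-55/43 = -1.28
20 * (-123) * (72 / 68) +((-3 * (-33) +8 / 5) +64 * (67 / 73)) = -15173497/6205 = -2445.37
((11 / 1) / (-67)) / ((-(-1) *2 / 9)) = -99/134 = -0.74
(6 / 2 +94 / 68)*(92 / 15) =6854/255 = 26.88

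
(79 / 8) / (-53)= -0.19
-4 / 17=-0.24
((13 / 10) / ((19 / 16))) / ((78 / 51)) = 0.72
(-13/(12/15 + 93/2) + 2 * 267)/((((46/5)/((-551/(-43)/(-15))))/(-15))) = 347752630/467797 = 743.38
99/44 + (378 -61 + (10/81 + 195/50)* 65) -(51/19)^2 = 67087007/116964 = 573.57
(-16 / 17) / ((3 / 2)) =-32/51 = -0.63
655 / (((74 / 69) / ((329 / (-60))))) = -991277/296 = -3348.91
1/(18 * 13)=1/234 = 0.00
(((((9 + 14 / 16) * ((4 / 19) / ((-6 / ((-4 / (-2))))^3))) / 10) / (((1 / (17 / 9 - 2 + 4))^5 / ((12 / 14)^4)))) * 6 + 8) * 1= -1767728/124659 = -14.18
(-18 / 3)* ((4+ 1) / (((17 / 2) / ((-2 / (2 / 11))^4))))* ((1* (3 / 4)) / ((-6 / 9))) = 58133.38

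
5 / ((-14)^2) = 5/196 = 0.03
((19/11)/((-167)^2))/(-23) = -19/7055917 = 0.00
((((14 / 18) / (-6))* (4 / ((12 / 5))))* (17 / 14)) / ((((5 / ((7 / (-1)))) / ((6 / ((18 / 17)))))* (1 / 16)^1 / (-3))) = -8092/81 = -99.90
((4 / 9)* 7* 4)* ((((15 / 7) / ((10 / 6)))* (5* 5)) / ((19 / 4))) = 1600/19 = 84.21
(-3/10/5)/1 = -3/50 = -0.06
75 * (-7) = -525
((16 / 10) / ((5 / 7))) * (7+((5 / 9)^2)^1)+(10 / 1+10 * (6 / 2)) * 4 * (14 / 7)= 681152/2025 = 336.37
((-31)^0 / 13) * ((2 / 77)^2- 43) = -19611/5929 = -3.31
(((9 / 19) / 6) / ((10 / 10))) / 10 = 3/380 = 0.01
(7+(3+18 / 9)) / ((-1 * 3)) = -4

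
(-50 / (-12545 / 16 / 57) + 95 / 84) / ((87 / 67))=67297145/18335772 = 3.67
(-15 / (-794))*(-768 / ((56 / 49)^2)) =-4410/397 = -11.11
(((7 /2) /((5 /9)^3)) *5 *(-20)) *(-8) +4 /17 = 1388036/85 = 16329.84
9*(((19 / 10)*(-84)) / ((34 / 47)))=-1985.61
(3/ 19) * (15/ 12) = 0.20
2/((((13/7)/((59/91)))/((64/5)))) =7552/845 = 8.94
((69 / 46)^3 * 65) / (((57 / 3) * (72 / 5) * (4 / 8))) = 975/608 = 1.60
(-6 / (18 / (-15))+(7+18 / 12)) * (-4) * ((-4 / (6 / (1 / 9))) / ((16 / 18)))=9/2 = 4.50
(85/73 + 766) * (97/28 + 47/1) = 79132239/2044 = 38714.40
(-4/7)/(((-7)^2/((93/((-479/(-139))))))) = -51708/164297 = -0.31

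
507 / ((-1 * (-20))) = 507/20 = 25.35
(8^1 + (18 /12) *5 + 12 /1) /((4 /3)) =165/8 = 20.62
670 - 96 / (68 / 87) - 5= 9217/17 = 542.18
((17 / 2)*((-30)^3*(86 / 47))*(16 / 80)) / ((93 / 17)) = -22368600/1457 = -15352.51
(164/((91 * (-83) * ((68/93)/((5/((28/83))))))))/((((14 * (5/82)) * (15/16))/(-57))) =11881308/379015 = 31.35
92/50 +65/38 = 3373/950 = 3.55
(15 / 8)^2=225/64 = 3.52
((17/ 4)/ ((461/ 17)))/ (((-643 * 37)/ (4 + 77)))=-23409/43870604 = 0.00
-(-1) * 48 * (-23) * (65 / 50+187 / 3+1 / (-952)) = -41798774/595 = -70250.04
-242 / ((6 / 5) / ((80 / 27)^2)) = -3872000/2187 = -1770.46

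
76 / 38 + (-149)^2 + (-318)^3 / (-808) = 6262182/101 = 62001.80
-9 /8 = -1.12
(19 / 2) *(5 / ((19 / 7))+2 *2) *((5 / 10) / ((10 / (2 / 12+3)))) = 703/80 = 8.79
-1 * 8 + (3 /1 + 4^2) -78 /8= 5/4 = 1.25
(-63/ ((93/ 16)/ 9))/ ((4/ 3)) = -2268/31 = -73.16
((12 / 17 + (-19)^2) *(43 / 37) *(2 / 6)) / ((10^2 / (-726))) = -31993247/31450 = -1017.27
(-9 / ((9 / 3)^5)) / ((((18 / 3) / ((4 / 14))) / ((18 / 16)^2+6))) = -155/12096 = -0.01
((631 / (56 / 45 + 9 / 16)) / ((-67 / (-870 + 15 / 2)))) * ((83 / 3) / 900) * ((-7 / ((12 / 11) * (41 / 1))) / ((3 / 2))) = -463762915/32164623 = -14.42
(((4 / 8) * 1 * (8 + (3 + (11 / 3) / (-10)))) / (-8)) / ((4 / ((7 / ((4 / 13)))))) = -29029/7680 = -3.78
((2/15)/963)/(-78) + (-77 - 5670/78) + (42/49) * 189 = 6933599/563355 = 12.31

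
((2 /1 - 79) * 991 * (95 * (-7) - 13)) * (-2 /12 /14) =-1231813/2 = -615906.50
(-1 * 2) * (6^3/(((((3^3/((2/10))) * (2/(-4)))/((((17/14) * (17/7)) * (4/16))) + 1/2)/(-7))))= -1747872/52631 = -33.21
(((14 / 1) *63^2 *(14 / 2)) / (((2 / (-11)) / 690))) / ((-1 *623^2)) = 30124710/7921 = 3803.14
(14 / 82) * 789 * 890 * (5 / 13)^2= 122886750/6929 = 17735.13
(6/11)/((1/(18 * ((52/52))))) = 108/11 = 9.82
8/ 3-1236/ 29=-3476/87 = -39.95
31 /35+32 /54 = 1.48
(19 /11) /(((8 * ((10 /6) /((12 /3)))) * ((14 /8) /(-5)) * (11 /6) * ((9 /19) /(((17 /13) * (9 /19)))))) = -1.06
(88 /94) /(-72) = -0.01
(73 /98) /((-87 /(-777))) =2701/406 = 6.65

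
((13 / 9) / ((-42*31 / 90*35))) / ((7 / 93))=-13/343 = -0.04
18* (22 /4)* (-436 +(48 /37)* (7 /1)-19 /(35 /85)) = -46833.12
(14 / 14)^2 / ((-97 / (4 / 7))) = -4/679 = -0.01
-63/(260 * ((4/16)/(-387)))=24381/65 = 375.09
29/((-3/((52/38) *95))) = -3770/3 = -1256.67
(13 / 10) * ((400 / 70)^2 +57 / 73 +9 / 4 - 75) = -1462591/28616 = -51.11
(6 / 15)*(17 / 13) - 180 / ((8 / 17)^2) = -844781/1040 = -812.29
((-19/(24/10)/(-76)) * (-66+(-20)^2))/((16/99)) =27555/128 = 215.27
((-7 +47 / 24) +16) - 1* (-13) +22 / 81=15701/648 = 24.23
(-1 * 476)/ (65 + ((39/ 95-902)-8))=11305/20059 = 0.56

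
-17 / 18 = -0.94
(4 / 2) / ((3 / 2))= 4/3 = 1.33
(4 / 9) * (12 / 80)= 1/15 = 0.07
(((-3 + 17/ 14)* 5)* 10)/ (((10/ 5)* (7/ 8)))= -2500/49 = -51.02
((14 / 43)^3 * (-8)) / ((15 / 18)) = -131712/397535 = -0.33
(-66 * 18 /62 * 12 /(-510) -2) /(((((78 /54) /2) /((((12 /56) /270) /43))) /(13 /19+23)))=-2826/3013913 = 0.00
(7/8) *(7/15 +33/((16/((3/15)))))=0.77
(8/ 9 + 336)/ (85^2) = 3032/65025 = 0.05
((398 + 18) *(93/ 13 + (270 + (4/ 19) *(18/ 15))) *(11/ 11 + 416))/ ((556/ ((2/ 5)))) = 16444656/475 = 34620.33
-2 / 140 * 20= -2/7 = -0.29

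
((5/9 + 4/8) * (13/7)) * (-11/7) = -2717/882 = -3.08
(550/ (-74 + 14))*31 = -1705/6 = -284.17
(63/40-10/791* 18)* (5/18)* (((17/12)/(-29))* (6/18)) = -26843/4404288 = -0.01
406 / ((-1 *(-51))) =406/51 = 7.96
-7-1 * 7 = -14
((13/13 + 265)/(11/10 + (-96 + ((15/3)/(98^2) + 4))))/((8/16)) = -25546640/4364993 = -5.85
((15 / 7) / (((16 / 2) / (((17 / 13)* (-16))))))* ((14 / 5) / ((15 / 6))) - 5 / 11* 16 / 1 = -9688/715 = -13.55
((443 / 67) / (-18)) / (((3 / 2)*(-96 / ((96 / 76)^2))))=886/217683 = 0.00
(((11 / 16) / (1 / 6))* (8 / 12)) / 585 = 11/2340 = 0.00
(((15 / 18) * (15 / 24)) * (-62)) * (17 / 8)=-13175/192 = -68.62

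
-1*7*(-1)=7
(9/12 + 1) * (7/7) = 7/4 = 1.75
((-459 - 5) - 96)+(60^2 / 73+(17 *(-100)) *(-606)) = 75167320/73 = 1029689.32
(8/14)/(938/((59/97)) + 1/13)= 3068/8280139 = 0.00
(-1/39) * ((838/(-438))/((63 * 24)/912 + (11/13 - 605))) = -15922/195544881 = 0.00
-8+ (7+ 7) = 6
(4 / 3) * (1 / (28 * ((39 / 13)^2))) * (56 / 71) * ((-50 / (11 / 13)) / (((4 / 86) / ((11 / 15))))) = -22360/5751 = -3.89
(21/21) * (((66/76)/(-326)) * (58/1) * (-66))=31581/3097 = 10.20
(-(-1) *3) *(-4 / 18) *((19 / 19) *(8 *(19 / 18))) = -152/27 = -5.63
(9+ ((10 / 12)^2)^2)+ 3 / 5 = 65333/6480 = 10.08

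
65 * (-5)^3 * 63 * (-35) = 17915625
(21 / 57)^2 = 49/361 = 0.14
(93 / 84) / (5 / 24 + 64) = 186/10787 = 0.02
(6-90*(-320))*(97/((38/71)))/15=33064487/95 = 348047.23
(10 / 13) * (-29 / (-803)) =290/10439 = 0.03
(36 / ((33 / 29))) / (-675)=-116/2475 = -0.05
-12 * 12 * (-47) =6768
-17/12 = -1.42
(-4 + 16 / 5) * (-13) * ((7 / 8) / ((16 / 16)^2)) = 91/10 = 9.10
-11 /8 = -1.38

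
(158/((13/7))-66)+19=495/13 = 38.08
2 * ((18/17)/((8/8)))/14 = 0.15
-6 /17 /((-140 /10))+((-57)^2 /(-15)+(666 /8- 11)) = -343493/2380 = -144.32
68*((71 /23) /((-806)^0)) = 4828/23 = 209.91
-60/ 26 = -30/13 = -2.31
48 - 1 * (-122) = 170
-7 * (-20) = 140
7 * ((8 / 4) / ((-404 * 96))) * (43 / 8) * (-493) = 148393/155136 = 0.96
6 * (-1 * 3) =-18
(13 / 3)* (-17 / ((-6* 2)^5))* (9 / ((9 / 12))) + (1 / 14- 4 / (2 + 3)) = -1578569/2177280 = -0.73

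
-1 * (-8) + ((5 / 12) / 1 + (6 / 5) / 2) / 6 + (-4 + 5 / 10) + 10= 5281/360 = 14.67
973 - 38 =935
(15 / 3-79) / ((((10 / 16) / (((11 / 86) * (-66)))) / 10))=429792/43 = 9995.16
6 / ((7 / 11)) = 66/7 = 9.43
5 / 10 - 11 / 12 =-5/12 = -0.42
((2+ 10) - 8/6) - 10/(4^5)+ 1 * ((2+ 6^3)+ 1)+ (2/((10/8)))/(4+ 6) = 8824969/38400 = 229.82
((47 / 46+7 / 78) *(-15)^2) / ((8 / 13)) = 74775/184 = 406.39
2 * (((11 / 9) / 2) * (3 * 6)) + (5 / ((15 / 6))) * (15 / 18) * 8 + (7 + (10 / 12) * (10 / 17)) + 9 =51.82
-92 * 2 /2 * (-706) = 64952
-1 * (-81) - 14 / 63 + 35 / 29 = 21398/261 = 81.98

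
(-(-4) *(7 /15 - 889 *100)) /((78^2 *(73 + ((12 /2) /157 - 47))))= -29908343/13323960 = -2.24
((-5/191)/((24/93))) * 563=-87265/1528 = -57.11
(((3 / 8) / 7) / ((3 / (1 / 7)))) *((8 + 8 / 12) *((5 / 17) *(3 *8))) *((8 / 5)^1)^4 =106496/104125 = 1.02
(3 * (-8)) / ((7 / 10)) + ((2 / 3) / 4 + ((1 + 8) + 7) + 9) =-383/42 = -9.12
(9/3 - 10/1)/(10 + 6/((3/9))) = -1/4 = -0.25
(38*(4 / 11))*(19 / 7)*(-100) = -288800/77 = -3750.65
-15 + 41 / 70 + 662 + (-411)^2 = 11869801/70 = 169568.59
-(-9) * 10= 90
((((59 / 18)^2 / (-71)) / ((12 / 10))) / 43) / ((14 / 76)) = -330695/20772612 = -0.02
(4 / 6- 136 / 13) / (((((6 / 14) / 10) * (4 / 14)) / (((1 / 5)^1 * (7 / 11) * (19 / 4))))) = -1244747/2574 = -483.58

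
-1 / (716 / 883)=-883/716 = -1.23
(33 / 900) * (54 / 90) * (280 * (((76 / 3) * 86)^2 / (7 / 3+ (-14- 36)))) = -613405.28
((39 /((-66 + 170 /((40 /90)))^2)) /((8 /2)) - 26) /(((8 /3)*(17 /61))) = -211830125/6054856 = -34.99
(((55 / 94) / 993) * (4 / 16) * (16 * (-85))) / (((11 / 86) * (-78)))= 0.02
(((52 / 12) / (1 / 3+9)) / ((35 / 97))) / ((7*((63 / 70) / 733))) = 924313/6174 = 149.71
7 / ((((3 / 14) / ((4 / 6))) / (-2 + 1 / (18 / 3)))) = -1078/27 = -39.93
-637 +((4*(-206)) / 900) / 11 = -1576781/2475 = -637.08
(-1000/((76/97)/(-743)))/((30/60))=36035500/19 = 1896605.26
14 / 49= 2/7 = 0.29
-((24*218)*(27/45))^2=-246364416/25 = -9854576.64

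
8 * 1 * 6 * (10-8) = 96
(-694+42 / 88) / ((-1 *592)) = 30515/26048 = 1.17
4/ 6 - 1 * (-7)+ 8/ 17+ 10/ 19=8395/969 = 8.66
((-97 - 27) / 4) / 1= -31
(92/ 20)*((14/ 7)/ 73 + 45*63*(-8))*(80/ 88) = -76159348/803 = -94843.52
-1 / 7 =-0.14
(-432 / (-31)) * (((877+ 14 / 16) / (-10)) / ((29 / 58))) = -379242/155 = -2446.72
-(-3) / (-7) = -3/7 = -0.43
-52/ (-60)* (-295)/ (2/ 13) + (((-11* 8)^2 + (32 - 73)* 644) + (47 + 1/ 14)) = -425770/21 = -20274.76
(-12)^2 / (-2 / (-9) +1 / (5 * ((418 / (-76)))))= 17820/23 = 774.78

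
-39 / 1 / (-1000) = 39/1000 = 0.04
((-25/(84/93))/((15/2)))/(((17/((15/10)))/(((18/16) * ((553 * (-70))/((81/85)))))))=2142875/144 = 14881.08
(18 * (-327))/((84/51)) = -50031/14 = -3573.64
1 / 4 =0.25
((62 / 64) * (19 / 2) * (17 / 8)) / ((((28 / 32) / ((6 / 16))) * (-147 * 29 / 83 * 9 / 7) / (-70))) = 4155395/467712 = 8.88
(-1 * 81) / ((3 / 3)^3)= -81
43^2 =1849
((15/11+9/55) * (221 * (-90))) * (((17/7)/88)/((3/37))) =-1251081/121 = -10339.51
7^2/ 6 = 49/6 = 8.17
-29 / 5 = -5.80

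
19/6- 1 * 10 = -41/6 = -6.83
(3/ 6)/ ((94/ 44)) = 11/47 = 0.23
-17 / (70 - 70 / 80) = -136/553 = -0.25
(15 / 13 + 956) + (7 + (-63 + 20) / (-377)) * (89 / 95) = 34519163/35815 = 963.82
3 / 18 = 1/6 = 0.17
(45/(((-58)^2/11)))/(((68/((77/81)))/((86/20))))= 36421/4117536 = 0.01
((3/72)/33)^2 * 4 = 1/156816 = 0.00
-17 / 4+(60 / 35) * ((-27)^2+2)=34969/28 = 1248.89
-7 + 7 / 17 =-112/17 = -6.59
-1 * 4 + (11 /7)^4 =5037/2401 = 2.10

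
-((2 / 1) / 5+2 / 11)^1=-32/55 = -0.58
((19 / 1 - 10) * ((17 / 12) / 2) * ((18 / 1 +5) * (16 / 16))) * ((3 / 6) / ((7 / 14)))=1173/8 = 146.62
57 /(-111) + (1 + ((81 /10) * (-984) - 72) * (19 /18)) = -1570412/185 = -8488.71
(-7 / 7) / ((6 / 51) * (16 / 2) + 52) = -17/900 = -0.02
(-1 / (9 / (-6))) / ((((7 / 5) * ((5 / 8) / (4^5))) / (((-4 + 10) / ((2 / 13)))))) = 212992/7 = 30427.43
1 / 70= 0.01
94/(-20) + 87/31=-587/310 = -1.89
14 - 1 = 13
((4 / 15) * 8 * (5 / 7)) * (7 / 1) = 32/3 = 10.67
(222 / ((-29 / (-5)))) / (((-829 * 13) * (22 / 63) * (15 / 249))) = -0.17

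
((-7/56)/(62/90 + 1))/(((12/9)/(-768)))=810/19 = 42.63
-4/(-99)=4/99 = 0.04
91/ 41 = 2.22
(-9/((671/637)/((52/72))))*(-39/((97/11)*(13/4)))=49686/5917 = 8.40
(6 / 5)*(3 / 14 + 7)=8.66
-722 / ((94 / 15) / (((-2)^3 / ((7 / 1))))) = 43320/329 = 131.67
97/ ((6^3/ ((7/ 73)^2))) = 4753/1151064 = 0.00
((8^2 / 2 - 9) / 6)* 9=69/2 = 34.50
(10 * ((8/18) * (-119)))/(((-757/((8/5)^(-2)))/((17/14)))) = 36125/109008 = 0.33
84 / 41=2.05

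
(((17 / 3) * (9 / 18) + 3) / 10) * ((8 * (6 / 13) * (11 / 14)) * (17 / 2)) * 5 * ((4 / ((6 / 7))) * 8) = 104720/39 = 2685.13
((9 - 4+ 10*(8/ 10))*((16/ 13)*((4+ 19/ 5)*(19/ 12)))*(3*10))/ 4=1482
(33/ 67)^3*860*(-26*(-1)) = 803551320/300763 = 2671.71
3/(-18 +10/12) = -0.17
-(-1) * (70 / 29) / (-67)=-70/1943 = -0.04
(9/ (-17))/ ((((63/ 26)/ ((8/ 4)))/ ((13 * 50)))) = -33800/119 = -284.03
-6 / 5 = -1.20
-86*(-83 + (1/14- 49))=79421/7 = 11345.86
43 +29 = 72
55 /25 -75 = -364/5 = -72.80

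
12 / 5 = 2.40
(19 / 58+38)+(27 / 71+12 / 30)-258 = -4506989/20590 = -218.89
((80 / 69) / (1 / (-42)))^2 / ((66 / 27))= 5644800/5819 = 970.06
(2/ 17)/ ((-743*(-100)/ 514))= 257/315775 = 0.00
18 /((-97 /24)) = -432/97 = -4.45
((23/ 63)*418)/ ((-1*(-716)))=4807/22554 = 0.21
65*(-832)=-54080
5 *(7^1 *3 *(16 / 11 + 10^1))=13230/11 = 1202.73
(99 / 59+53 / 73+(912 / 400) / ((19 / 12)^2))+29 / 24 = 222019501/49099800 = 4.52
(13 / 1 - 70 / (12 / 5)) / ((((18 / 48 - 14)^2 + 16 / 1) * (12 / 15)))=-776/7743 = -0.10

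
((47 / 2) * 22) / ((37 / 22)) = 11374/37 = 307.41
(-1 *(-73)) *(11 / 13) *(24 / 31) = 47.82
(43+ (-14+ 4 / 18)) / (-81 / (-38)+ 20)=9994/7569 = 1.32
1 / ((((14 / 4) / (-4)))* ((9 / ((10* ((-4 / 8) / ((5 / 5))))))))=40/63 = 0.63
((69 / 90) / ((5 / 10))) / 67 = 23/1005 = 0.02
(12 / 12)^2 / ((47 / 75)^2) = 5625/2209 = 2.55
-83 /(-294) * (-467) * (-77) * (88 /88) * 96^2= 654905856/7 = 93557979.43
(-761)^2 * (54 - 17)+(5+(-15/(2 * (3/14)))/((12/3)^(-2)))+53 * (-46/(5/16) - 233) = 107033857/5 = 21406771.40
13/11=1.18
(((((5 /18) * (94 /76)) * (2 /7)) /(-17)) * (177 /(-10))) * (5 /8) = 13865/217056 = 0.06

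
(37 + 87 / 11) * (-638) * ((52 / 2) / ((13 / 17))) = -974168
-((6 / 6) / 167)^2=-1/27889 = 0.00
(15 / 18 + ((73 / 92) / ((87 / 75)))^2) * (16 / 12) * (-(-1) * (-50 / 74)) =-694685875/592592148 = -1.17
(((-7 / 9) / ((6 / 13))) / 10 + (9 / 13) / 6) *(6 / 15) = -373/17550 = -0.02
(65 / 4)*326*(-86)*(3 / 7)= -1366755/7 = -195250.71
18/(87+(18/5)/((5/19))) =150/839 = 0.18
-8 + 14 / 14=-7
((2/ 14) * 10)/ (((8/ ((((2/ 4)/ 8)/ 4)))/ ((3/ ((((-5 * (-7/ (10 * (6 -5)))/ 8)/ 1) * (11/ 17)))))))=255/8624 = 0.03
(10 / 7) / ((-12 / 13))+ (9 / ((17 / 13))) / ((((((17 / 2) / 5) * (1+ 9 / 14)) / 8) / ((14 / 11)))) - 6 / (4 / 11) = 10814417/1535457 = 7.04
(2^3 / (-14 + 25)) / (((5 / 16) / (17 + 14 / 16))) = 208/5 = 41.60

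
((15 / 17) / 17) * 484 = 7260/289 = 25.12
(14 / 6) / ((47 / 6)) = 14/47 = 0.30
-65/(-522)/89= 65/46458 = 0.00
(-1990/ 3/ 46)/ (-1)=995/69 = 14.42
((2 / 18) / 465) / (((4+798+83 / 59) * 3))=59/595119555 = 0.00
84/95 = 0.88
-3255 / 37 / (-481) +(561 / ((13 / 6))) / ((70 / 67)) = 154483734/622895 = 248.01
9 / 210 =3/70 = 0.04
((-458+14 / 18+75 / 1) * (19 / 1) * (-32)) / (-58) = -4006.74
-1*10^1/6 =-5/3 = -1.67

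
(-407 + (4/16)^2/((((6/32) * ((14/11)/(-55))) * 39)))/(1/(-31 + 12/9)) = 59387119/4914 = 12085.29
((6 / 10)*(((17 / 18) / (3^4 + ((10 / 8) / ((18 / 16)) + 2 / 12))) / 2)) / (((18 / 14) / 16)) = 952/22215 = 0.04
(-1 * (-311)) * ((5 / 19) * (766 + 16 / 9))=10745050/171 = 62836.55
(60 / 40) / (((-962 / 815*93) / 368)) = -74980/14911 = -5.03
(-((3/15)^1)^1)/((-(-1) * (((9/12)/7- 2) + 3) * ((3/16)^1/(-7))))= 3136/465 = 6.74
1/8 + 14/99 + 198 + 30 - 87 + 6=116635/792 = 147.27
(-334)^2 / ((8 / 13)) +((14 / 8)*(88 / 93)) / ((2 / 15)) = 11240037/62 = 181290.92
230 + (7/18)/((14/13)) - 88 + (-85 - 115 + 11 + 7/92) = -46.56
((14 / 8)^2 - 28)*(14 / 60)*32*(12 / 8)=-279.30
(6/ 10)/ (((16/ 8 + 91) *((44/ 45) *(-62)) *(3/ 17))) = -51/84568 = 0.00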